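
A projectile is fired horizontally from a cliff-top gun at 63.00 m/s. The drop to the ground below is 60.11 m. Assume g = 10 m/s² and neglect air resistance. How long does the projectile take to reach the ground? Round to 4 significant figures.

3.467 s

The horizontal speed doesn't affect the fall. With v_y0 = 0, h = ½ g t².
t = √(2 × 60.11 / 10) = √12.022 = 3.467 s.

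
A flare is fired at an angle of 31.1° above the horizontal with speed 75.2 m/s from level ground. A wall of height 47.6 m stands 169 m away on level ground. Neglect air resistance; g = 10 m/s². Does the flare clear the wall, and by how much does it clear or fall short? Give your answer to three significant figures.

v_x = 75.2 cos 31.1° = 64.39 m/s; v_y0 = 75.2 sin 31.1° = 38.84 m/s.
Time to reach the wall: t = 169 / 64.39 = 2.625 s.
Height at that point: y = 38.84×2.625 − 5.000×2.625² = 67.50 m.
That is 67.50 − 47.6 = 19.9 m above the top of the wall, so the flare clears it.

Yes — it clears the wall by 19.9 m.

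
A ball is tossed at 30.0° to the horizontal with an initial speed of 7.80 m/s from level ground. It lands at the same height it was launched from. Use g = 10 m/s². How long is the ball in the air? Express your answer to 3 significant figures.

0.780 s

Vertical component: v_y = 7.80 sin 30.0° = 3.900 m/s.
For a projectile landing at launch height, time of flight is t = 2 v_y / g = 2 × 3.900 / 10 = 0.780 s.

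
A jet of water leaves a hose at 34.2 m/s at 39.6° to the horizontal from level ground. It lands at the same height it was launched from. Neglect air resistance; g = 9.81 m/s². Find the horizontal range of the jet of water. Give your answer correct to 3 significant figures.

117 m

For level ground, R = v₀² sin(2θ) / g.
sin(2 × 39.6°) = sin 79.20° = 0.9823.
R = (34.2)² × 0.9823 / 9.81 = 117 m.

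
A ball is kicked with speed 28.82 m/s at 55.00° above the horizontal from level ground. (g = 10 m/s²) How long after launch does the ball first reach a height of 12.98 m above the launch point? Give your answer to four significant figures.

v_y0 = 28.82 sin 55.00° = 23.608 m/s.
Set y = v_y0 t − ½ g t² = 12.98: 5.000 t² − 23.608 t + 12.98 = 0.
t = [23.608 ± √(557.34 − 259.60)] / 10 = (23.608 ± 17.255) / 10, giving t = 0.6353 s or t = 4.086 s.
The ball is on the way up at the first time, so t = 0.6353 s.

0.6353 s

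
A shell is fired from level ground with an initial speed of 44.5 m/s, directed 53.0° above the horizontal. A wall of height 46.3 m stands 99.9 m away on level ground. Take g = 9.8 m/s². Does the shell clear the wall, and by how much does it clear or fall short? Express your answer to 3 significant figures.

v_x = 44.5 cos 53.0° = 26.78 m/s; v_y0 = 44.5 sin 53.0° = 35.54 m/s.
Time to reach the wall: t = 99.9 / 26.78 = 3.730 s.
Height at that point: y = 35.54×3.730 − 4.900×3.730² = 64.39 m.
That is 64.39 − 46.3 = 18.1 m above the top of the wall, so the shell clears it.

Yes — it clears the wall by 18.1 m.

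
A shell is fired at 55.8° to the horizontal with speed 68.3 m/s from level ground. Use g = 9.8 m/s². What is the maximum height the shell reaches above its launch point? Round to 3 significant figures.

Vertical component of launch velocity: v_y = 68.3 sin 55.8° = 56.49 m/s.
At the highest point the vertical velocity is zero, so v_y² = 2 g h_max.
h_max = (56.49)² / (2 × 9.8) = 3191 / 19.60 = 163 m.

163 m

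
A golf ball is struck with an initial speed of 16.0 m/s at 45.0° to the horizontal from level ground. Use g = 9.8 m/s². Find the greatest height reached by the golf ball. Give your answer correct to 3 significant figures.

Vertical component of launch velocity: v_y = 16.0 sin 45.0° = 11.31 m/s.
At the highest point the vertical velocity is zero, so v_y² = 2 g h_max.
h_max = (11.31)² / (2 × 9.8) = 127.9 / 19.60 = 6.53 m.

6.53 m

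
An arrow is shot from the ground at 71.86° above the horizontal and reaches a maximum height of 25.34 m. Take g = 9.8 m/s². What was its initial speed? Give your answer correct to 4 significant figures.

23.45 m/s

At maximum height v_y = 0, so (v₀ sin θ)² = 2 g H.
v₀ sin 71.86° = √(2 × 9.8 × 25.34) = 22.286 m/s.
v₀ = 22.286 / sin 71.86° = 22.286 / 0.9503 = 23.45 m/s.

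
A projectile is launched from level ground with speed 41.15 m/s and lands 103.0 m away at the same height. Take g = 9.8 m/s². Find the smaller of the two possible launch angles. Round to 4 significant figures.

18.30°

Level-ground range: R = v₀² sin(2θ)/g ⇒ sin 2θ = R g / v₀² = 103.0×9.8/41.15² = 0.5961.
2θ = arcsin(0.5961) = 36.591° or 180° − 36.591° = 143.409°.
So θ = 18.30° or θ = 71.70°.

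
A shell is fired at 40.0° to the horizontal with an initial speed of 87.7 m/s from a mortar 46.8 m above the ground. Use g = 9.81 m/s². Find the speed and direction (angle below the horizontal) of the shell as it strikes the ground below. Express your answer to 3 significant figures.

92.8 m/s at 43.6° below the horizontal

v_x = 87.7 cos 40.0° = 67.18 m/s (constant).
|v_y| at impact = √((56.37)² + 2×9.81×46.8) = 64.00 m/s.
Speed = √(67.18² + 64.00²) = 92.8 m/s; angle = arctan(64.00/67.18) = 43.6° below horizontal.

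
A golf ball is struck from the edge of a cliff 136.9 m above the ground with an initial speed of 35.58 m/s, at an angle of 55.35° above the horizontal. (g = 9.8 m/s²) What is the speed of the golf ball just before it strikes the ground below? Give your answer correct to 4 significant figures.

v_x = 35.58 cos 55.35° = 20.229 m/s is unchanged throughout.
For the vertical component, v_y² = v_y0² + 2 g h = (29.270)² + 2×9.8×136.9 = 3540.0, so |v_y| = 59.498 m/s.
Impact speed = √(v_x² + v_y²) = √(409.21 + 3540.0) = 62.84 m/s.

62.84 m/s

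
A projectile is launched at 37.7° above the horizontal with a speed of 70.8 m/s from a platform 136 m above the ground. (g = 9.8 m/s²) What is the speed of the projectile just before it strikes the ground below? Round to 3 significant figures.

87.6 m/s

v_x = 70.8 cos 37.7° = 56.02 m/s is unchanged throughout.
For the vertical component, v_y² = v_y0² + 2 g h = (43.30)² + 2×9.8×136 = 4540, so |v_y| = 67.38 m/s.
Impact speed = √(v_x² + v_y²) = √(3138 + 4540) = 87.6 m/s.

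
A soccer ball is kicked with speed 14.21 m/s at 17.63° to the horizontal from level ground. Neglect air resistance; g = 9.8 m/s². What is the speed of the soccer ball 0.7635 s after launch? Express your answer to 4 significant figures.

13.91 m/s

v_x = 14.21 cos 17.63° = 13.543 m/s (constant).
v_y(t) = 14.21 sin 17.63° − g t = 4.3038 − 9.8 × 0.7635 = -3.1785 m/s.
Speed = √(v_x² + v_y²) = √(183.41 + 10.103) = 13.91 m/s.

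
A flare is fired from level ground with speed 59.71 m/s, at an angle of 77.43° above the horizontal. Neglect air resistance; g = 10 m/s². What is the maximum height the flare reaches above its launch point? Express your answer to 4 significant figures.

Vertical component of launch velocity: v_y = 59.71 sin 77.43° = 58.279 m/s.
At the highest point the vertical velocity is zero, so v_y² = 2 g h_max.
h_max = (58.279)² / (2 × 10) = 3396.4 / 20.00 = 169.8 m.

169.8 m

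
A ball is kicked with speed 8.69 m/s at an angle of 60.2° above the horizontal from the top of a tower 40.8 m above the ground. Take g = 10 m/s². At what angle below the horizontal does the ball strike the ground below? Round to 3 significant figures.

81.7°

v_x = 8.69 cos 60.2° = 4.319 m/s.
At impact |v_y| = √(v_y0² + 2 g h) = √(7.541² + 2×10×40.8) = 29.54 m/s.
Angle below horizontal = arctan(|v_y| / v_x) = arctan(29.54 / 4.319) = 81.7°.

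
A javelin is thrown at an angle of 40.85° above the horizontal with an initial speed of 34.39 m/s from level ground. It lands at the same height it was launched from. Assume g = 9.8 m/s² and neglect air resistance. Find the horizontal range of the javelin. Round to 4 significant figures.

119.4 m

For level ground, R = v₀² sin(2θ) / g.
sin(2 × 40.85°) = sin 81.700° = 0.9895.
R = (34.39)² × 0.9895 / 9.8 = 119.4 m.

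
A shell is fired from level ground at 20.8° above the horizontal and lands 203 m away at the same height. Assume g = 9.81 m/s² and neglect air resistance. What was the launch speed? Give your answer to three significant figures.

54.8 m/s

On level ground, R = v₀² sin(2θ) / g, so v₀ = √(R g / sin 2θ).
sin(2 × 20.8°) = 0.6639.
v₀ = √(203 × 9.81 / 0.6639) = √3000 = 54.8 m/s.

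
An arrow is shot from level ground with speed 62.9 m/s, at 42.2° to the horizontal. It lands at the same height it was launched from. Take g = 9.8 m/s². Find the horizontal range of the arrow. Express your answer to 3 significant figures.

402 m

Components: v_x = 62.9 cos 42.2° = 46.60 m/s, v_y = 62.9 sin 42.2° = 42.25 m/s.
Time of flight (same landing height): t = 2 v_y / g = 2 × 42.25 / 9.8 = 8.622 s.
Range: R = v_x · t = 46.60 × 8.622 = 402 m.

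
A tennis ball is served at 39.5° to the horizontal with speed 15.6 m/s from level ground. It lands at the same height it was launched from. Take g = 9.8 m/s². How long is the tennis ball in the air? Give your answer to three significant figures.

2.03 s

Vertical component: v_y = 15.6 sin 39.5° = 9.923 m/s.
For a projectile landing at launch height, time of flight is t = 2 v_y / g = 2 × 9.923 / 9.8 = 2.03 s.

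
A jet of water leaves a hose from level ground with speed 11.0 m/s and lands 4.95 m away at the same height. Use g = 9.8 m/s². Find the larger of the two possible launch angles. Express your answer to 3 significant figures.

Level-ground range: R = v₀² sin(2θ)/g ⇒ sin 2θ = R g / v₀² = 4.95×9.8/11.0² = 0.4009.
2θ = arcsin(0.4009) = 23.63° or 180° − 23.63° = 156.37°.
So θ = 11.8° or θ = 78.2°.

78.2°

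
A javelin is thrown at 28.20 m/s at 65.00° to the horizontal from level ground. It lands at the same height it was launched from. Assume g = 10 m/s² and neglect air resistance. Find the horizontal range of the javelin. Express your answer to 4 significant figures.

60.92 m

Components: v_x = 28.20 cos 65.00° = 11.918 m/s, v_y = 28.20 sin 65.00° = 25.558 m/s.
Time of flight (same landing height): t = 2 v_y / g = 2 × 25.558 / 10 = 5.1116 s.
Range: R = v_x · t = 11.918 × 5.1116 = 60.92 m.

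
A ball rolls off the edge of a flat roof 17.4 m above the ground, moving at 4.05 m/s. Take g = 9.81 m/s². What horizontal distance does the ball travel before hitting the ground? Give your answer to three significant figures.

Initial vertical velocity is zero, so the fall time comes from h = ½ g t²: t = √(2 × 17.4 / 9.81) = 1.883 s.
Horizontal motion is uniform at 4.05 m/s, so x = 4.05 × 1.883 = 7.63 m.

7.63 m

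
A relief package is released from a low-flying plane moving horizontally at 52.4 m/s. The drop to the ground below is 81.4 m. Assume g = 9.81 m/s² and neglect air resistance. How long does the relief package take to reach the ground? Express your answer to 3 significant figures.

The horizontal speed doesn't affect the fall. With v_y0 = 0, h = ½ g t².
t = √(2 × 81.4 / 9.81) = √16.60 = 4.07 s.

4.07 s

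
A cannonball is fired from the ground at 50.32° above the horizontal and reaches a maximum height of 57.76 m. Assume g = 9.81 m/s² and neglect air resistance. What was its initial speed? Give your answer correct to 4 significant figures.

At maximum height v_y = 0, so (v₀ sin θ)² = 2 g H.
v₀ sin 50.32° = √(2 × 9.81 × 57.76) = 33.664 m/s.
v₀ = 33.664 / sin 50.32° = 33.664 / 0.7696 = 43.74 m/s.

43.74 m/s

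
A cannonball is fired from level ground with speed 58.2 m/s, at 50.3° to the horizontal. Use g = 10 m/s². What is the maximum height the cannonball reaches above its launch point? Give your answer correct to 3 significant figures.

Vertical component of launch velocity: v_y = 58.2 sin 50.3° = 44.78 m/s.
At the highest point the vertical velocity is zero, so v_y² = 2 g h_max.
h_max = (44.78)² / (2 × 10) = 2005 / 20.00 = 100 m.

100 m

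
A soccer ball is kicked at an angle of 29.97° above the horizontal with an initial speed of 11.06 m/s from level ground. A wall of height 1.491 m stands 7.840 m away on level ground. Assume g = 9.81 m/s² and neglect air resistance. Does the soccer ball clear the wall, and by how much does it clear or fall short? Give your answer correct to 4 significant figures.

No — it falls 0.2543 m short of clearing the wall.

v_x = 11.06 cos 29.97° = 9.5811 m/s; v_y0 = 11.06 sin 29.97° = 5.5250 m/s.
Time to reach the wall: t = 7.840 / 9.5811 = 0.81828 s.
Height at that point: y = 5.5250×0.81828 − 4.905×0.81828² = 1.2367 m.
That is 1.491 − 1.2367 = 0.2543 m below the top of the wall, so the soccer ball does not clear it.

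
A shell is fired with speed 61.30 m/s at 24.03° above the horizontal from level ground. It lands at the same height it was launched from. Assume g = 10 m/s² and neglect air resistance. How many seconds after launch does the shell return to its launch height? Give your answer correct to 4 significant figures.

Vertical component: v_y = 61.30 sin 24.03° = 24.962 m/s.
For a projectile landing at launch height, time of flight is t = 2 v_y / g = 2 × 24.962 / 10 = 4.992 s.

4.992 s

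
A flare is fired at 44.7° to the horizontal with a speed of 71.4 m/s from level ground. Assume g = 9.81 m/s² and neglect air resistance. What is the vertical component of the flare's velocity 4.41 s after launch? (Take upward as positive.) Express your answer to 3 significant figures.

6.96 m/s

Initial vertical component: v_y0 = 71.4 sin 44.7° = 50.22 m/s.
v_y(t) = v_y0 − g t = 50.22 − 9.81 × 4.41 = 6.96 m/s.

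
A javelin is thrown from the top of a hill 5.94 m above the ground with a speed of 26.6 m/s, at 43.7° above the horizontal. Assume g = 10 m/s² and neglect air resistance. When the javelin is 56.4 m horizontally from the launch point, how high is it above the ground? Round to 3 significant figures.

16.8 m

v_x = 26.6 cos 43.7° = 19.23 m/s, v_y0 = 26.6 sin 43.7° = 18.38 m/s.
Time to reach x = 56.4 m: t = x / v_x = 56.4 / 19.23 = 2.933 s.
y = 5.94 + v_y0 t − ½ g t² = 5.94 + 18.38×2.933 − 5.000×2.933² = 16.8 m.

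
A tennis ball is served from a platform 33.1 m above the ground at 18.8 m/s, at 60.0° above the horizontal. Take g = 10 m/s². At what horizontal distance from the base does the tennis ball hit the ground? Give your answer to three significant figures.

43.9 m

Components: v_x = 18.8 cos 60.0° = 9.400 m/s, v_y = 18.8 sin 60.0° = 16.28 m/s.
Vertical: 0 = 33.1 + 16.28 t − ½(10) t² ⇒ 5.000 t² − 16.28 t − 33.1 = 0.
t = [16.28 + √(265.0 + 662.0)] / 10.00 = 4.673 s.
Horizontal: R = v_x · t = 9.400 × 4.673 = 43.9 m.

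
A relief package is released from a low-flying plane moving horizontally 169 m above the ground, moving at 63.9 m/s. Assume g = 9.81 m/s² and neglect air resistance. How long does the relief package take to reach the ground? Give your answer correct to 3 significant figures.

5.87 s

The horizontal speed doesn't affect the fall. With v_y0 = 0, h = ½ g t².
t = √(2 × 169 / 9.81) = √34.45 = 5.87 s.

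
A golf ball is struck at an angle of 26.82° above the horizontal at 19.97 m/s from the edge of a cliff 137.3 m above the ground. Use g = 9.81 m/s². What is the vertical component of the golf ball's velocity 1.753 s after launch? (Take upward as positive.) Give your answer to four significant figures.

Initial vertical component: v_y0 = 19.97 sin 26.82° = 9.0102 m/s.
v_y(t) = v_y0 − g t = 9.0102 − 9.81 × 1.753 = -8.187 m/s.

-8.187 m/s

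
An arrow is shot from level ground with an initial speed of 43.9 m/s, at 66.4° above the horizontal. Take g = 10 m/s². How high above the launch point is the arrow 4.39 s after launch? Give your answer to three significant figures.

v_y0 = 43.9 sin 66.4° = 40.23 m/s.
y(t) = v_y0 t − ½ g t² = 40.23×4.39 − 5.000×4.39² = 80.2 m.

80.2 m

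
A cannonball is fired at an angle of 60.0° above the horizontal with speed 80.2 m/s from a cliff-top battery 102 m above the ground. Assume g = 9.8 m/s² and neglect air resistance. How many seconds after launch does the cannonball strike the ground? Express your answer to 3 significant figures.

Vertical component: v_y = 80.2 sin 60.0° = 69.46 m/s.
Taking up as positive with launch at y = 102 m, landing at y = 0: 0 = 102 + 69.46 t − ½(9.8) t².
Solving 4.900 t² − 69.46 t − 102 = 0 gives t = [69.46 + √(69.46² + 4·4.900·102)] / 9.800 = 15.5 s.

15.5 s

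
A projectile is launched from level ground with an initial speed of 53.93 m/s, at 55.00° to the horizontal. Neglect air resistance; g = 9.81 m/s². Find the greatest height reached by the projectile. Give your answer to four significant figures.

Vertical component of launch velocity: v_y = 53.93 sin 55.00° = 44.177 m/s.
At the highest point the vertical velocity is zero, so v_y² = 2 g h_max.
h_max = (44.177)² / (2 × 9.81) = 1951.6 / 19.62 = 99.47 m.

99.47 m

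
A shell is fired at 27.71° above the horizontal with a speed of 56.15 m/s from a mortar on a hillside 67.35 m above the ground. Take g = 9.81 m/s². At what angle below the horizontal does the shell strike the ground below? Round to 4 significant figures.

42.00°

v_x = 56.15 cos 27.71° = 49.710 m/s.
At impact |v_y| = √(v_y0² + 2 g h) = √(26.110² + 2×9.81×67.35) = 44.756 m/s.
Angle below horizontal = arctan(|v_y| / v_x) = arctan(44.756 / 49.710) = 42.00°.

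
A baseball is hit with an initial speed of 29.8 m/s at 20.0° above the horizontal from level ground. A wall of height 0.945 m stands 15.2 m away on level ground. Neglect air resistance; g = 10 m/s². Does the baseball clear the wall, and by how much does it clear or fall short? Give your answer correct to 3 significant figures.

v_x = 29.8 cos 20.0° = 28.00 m/s; v_y0 = 29.8 sin 20.0° = 10.19 m/s.
Time to reach the wall: t = 15.2 / 28.00 = 0.5429 s.
Height at that point: y = 10.19×0.5429 − 5.000×0.5429² = 4.058 m.
That is 4.058 − 0.945 = 3.11 m above the top of the wall, so the baseball clears it.

Yes — it clears the wall by 3.11 m.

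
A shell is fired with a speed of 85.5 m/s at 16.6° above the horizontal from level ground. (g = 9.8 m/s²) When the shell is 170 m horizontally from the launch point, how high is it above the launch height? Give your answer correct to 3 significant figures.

v_x = 85.5 cos 16.6° = 81.94 m/s, v_y0 = 85.5 sin 16.6° = 24.43 m/s.
Time to reach x = 170 m: t = x / v_x = 170 / 81.94 = 2.075 s.
y = v_y0 t − ½ g t² = 24.43×2.075 − 4.900×2.075² = 29.6 m.

29.6 m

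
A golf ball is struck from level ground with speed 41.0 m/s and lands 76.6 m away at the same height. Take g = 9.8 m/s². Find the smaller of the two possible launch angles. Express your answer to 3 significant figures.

13.3°

Level-ground range: R = v₀² sin(2θ)/g ⇒ sin 2θ = R g / v₀² = 76.6×9.8/41.0² = 0.4466.
2θ = arcsin(0.4466) = 26.53° or 180° − 26.53° = 153.47°.
So θ = 13.3° or θ = 76.7°.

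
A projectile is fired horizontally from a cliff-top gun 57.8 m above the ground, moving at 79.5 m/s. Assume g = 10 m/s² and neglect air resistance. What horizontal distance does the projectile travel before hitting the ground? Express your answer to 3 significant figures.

Initial vertical velocity is zero, so the fall time comes from h = ½ g t²: t = √(2 × 57.8 / 10) = 3.400 s.
Horizontal motion is uniform at 79.5 m/s, so x = 79.5 × 3.400 = 270 m.

270 m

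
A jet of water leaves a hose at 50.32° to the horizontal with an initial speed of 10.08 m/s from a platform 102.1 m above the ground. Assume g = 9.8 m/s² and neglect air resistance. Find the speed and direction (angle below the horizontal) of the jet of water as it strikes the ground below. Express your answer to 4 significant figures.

v_x = 10.08 cos 50.32° = 6.4361 m/s (constant).
|v_y| at impact = √((7.7578)² + 2×9.8×102.1) = 45.402 m/s.
Speed = √(6.4361² + 45.402²) = 45.86 m/s; angle = arctan(45.402/6.4361) = 81.93° below horizontal.

45.86 m/s at 81.93° below the horizontal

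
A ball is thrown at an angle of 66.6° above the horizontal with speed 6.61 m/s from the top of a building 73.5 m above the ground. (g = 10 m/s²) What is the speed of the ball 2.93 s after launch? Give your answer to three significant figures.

23.4 m/s

v_x = 6.61 cos 66.6° = 2.625 m/s (constant).
v_y(t) = 6.61 sin 66.6° − g t = 6.066 − 10 × 2.93 = -23.23 m/s.
Speed = √(v_x² + v_y²) = √(6.891 + 539.6) = 23.4 m/s.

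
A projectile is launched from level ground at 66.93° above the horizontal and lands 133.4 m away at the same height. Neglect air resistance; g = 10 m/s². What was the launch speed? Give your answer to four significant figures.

On level ground, R = v₀² sin(2θ) / g, so v₀ = √(R g / sin 2θ).
sin(2 × 66.93°) = 0.7210.
v₀ = √(133.4 × 10 / 0.7210) = √1850.2 = 43.01 m/s.

43.01 m/s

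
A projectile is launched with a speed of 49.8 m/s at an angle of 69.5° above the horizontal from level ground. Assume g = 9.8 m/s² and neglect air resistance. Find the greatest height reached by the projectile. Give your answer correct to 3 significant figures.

Vertical component of launch velocity: v_y = 49.8 sin 69.5° = 46.65 m/s.
At the highest point the vertical velocity is zero, so v_y² = 2 g h_max.
h_max = (46.65)² / (2 × 9.8) = 2176 / 19.60 = 111 m.

111 m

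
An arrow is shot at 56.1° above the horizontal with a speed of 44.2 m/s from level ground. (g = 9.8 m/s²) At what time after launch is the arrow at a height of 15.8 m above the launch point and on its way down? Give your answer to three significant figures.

v_y0 = 44.2 sin 56.1° = 36.69 m/s.
Set y = v_y0 t − ½ g t² = 15.8: 4.900 t² − 36.69 t + 15.8 = 0.
t = [36.69 ± √(1346 − 309.7)] / 9.8 = (36.69 ± 32.19) / 9.8, giving t = 0.459 s or t = 7.03 s.
On the way down corresponds to the larger root: t = 7.03 s.

7.03 s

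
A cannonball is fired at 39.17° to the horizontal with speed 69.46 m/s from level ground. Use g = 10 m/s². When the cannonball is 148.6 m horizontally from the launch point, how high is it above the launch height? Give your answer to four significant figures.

82.99 m

v_x = 69.46 cos 39.17° = 53.851 m/s, v_y0 = 69.46 sin 39.17° = 43.873 m/s.
Time to reach x = 148.6 m: t = x / v_x = 148.6 / 53.851 = 2.7595 s.
y = v_y0 t − ½ g t² = 43.873×2.7595 − 5.000×2.7595² = 82.99 m.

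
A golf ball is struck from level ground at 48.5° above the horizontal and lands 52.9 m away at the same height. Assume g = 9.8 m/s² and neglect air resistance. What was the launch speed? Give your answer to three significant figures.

On level ground, R = v₀² sin(2θ) / g, so v₀ = √(R g / sin 2θ).
sin(2 × 48.5°) = 0.9925.
v₀ = √(52.9 × 9.8 / 0.9925) = √522.3 = 22.9 m/s.

22.9 m/s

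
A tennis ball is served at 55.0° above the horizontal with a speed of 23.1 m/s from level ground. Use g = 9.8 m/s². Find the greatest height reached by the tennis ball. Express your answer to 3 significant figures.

Vertical component of launch velocity: v_y = 23.1 sin 55.0° = 18.92 m/s.
At the highest point the vertical velocity is zero, so v_y² = 2 g h_max.
h_max = (18.92)² / (2 × 9.8) = 358.0 / 19.60 = 18.3 m.

18.3 m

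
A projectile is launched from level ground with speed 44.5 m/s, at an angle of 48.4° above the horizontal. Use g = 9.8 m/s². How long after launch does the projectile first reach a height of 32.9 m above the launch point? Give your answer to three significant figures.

v_y0 = 44.5 sin 48.4° = 33.28 m/s.
Set y = v_y0 t − ½ g t² = 32.9: 4.900 t² − 33.28 t + 32.9 = 0.
t = [33.28 ± √(1108 − 644.8)] / 9.8 = (33.28 ± 21.52) / 9.8, giving t = 1.20 s or t = 5.59 s.
The projectile is on the way up at the first time, so t = 1.20 s.

1.20 s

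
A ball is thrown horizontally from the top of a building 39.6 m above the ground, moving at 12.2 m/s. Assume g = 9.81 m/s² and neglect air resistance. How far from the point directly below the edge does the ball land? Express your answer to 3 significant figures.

Initial vertical velocity is zero, so the fall time comes from h = ½ g t²: t = √(2 × 39.6 / 9.81) = 2.841 s.
Horizontal motion is uniform at 12.2 m/s, so x = 12.2 × 2.841 = 34.7 m.

34.7 m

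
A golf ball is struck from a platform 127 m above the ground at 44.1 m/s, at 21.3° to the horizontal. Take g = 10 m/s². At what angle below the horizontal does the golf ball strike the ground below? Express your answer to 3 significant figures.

v_x = 44.1 cos 21.3° = 41.09 m/s.
At impact |v_y| = √(v_y0² + 2 g h) = √(16.02² + 2×10×127) = 52.88 m/s.
Angle below horizontal = arctan(|v_y| / v_x) = arctan(52.88 / 41.09) = 52.2°.

52.2°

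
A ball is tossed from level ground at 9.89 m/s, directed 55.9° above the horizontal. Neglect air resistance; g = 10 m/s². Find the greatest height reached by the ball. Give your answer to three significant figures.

Vertical component of launch velocity: v_y = 9.89 sin 55.9° = 8.190 m/s.
At the highest point the vertical velocity is zero, so v_y² = 2 g h_max.
h_max = (8.190)² / (2 × 10) = 67.08 / 20.00 = 3.35 m.

3.35 m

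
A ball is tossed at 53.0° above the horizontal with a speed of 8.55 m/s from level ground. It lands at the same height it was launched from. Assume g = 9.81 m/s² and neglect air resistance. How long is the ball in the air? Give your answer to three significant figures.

Vertical component: v_y = 8.55 sin 53.0° = 6.828 m/s.
For a projectile landing at launch height, time of flight is t = 2 v_y / g = 2 × 6.828 / 9.81 = 1.39 s.

1.39 s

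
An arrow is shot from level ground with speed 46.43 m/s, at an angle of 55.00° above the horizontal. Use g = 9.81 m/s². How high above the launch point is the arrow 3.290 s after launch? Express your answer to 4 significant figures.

72.04 m

v_y0 = 46.43 sin 55.00° = 38.033 m/s.
y(t) = v_y0 t − ½ g t² = 38.033×3.290 − 4.905×3.290² = 72.04 m.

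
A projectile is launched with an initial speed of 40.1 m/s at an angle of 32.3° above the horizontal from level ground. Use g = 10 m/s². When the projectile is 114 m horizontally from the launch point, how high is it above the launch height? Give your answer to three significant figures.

15.5 m

v_x = 40.1 cos 32.3° = 33.89 m/s, v_y0 = 40.1 sin 32.3° = 21.43 m/s.
Time to reach x = 114 m: t = x / v_x = 114 / 33.89 = 3.364 s.
y = v_y0 t − ½ g t² = 21.43×3.364 − 5.000×3.364² = 15.5 m.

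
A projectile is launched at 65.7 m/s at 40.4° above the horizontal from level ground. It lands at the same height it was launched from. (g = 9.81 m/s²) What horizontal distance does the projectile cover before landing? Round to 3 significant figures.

For level ground, R = v₀² sin(2θ) / g.
sin(2 × 40.4°) = sin 80.80° = 0.9871.
R = (65.7)² × 0.9871 / 9.81 = 434 m.

434 m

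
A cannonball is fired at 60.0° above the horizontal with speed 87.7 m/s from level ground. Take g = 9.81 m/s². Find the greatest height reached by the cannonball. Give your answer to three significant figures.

Vertical component of launch velocity: v_y = 87.7 sin 60.0° = 75.95 m/s.
At the highest point the vertical velocity is zero, so v_y² = 2 g h_max.
h_max = (75.95)² / (2 × 9.81) = 5768 / 19.62 = 294 m.

294 m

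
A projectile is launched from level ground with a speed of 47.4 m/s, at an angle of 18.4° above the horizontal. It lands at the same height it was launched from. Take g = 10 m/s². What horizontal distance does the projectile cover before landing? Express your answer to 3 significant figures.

For level ground, R = v₀² sin(2θ) / g.
sin(2 × 18.4°) = sin 36.80° = 0.5990.
R = (47.4)² × 0.5990 / 10 = 135 m.

135 m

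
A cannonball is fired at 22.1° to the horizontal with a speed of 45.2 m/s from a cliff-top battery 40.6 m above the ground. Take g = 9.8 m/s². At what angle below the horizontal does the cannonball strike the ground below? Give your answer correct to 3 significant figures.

38.2°

v_x = 45.2 cos 22.1° = 41.88 m/s.
At impact |v_y| = √(v_y0² + 2 g h) = √(17.01² + 2×9.8×40.6) = 32.94 m/s.
Angle below horizontal = arctan(|v_y| / v_x) = arctan(32.94 / 41.88) = 38.2°.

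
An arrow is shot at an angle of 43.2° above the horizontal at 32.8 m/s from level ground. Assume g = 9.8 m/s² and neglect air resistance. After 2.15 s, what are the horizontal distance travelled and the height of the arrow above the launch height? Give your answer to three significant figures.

v_x = 32.8 cos 43.2° = 23.91 m/s; v_y0 = 32.8 sin 43.2° = 22.45 m/s.
x = v_x t = 23.91 × 2.15 = 51.4 m.
y = v_y0 t − ½ g t² = 22.45×2.15 − 4.900×2.15² = 25.6 m.

x = 51.4 m, y = 25.6 m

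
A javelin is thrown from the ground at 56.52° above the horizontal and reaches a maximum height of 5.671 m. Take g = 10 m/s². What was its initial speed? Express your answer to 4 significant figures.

12.77 m/s

At maximum height v_y = 0, so (v₀ sin θ)² = 2 g H.
v₀ sin 56.52° = √(2 × 10 × 5.671) = 10.650 m/s.
v₀ = 10.650 / sin 56.52° = 10.650 / 0.8341 = 12.77 m/s.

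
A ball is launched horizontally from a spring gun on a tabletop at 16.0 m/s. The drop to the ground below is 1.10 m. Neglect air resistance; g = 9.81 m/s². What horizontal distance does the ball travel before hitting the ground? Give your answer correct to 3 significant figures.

Initial vertical velocity is zero, so the fall time comes from h = ½ g t²: t = √(2 × 1.10 / 9.81) = 0.4736 s.
Horizontal motion is uniform at 16.0 m/s, so x = 16.0 × 0.4736 = 7.58 m.

7.58 m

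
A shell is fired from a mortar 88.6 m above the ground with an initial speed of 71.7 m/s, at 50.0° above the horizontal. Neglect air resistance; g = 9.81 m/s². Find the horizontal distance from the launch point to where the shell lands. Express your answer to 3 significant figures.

582 m

Components: v_x = 71.7 cos 50.0° = 46.09 m/s, v_y = 71.7 sin 50.0° = 54.93 m/s.
Vertical: 0 = 88.6 + 54.93 t − ½(9.81) t² ⇒ 4.905 t² − 54.93 t − 88.6 = 0.
t = [54.93 + √(3017 + 1738)] / 9.810 = 12.63 s.
Horizontal: R = v_x · t = 46.09 × 12.63 = 582 m.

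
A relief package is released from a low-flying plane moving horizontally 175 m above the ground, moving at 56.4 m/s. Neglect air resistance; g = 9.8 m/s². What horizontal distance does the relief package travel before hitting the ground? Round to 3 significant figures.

337 m

Initial vertical velocity is zero, so the fall time comes from h = ½ g t²: t = √(2 × 175 / 9.8) = 5.976 s.
Horizontal motion is uniform at 56.4 m/s, so x = 56.4 × 5.976 = 337 m.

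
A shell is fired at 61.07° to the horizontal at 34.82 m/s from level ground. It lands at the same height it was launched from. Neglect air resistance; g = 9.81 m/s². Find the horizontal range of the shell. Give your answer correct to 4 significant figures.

Components: v_x = 34.82 cos 61.07° = 16.844 m/s, v_y = 34.82 sin 61.07° = 30.475 m/s.
Time of flight (same landing height): t = 2 v_y / g = 2 × 30.475 / 9.81 = 6.2130 s.
Range: R = v_x · t = 16.844 × 6.2130 = 104.7 m.

104.7 m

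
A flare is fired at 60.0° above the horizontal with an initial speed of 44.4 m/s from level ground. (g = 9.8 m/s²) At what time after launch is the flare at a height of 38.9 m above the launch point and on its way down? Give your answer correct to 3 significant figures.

v_y0 = 44.4 sin 60.0° = 38.45 m/s.
Set y = v_y0 t − ½ g t² = 38.9: 4.900 t² − 38.45 t + 38.9 = 0.
t = [38.45 ± √(1478 − 762.4)] / 9.8 = (38.45 ± 26.75) / 9.8, giving t = 1.19 s or t = 6.65 s.
On the way down corresponds to the larger root: t = 6.65 s.

6.65 s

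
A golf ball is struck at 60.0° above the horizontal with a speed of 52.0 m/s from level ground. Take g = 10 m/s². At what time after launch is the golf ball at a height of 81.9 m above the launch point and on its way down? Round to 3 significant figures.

v_y0 = 52.0 sin 60.0° = 45.03 m/s.
Set y = v_y0 t − ½ g t² = 81.9: 5.000 t² − 45.03 t + 81.9 = 0.
t = [45.03 ± √(2028 − 1638)] / 10 = (45.03 ± 19.75) / 10, giving t = 2.53 s or t = 6.48 s.
On the way down corresponds to the larger root: t = 6.48 s.

6.48 s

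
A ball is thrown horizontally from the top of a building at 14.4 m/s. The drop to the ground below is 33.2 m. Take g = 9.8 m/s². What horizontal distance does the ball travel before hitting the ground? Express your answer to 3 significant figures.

37.5 m

Initial vertical velocity is zero, so the fall time comes from h = ½ g t²: t = √(2 × 33.2 / 9.8) = 2.603 s.
Horizontal motion is uniform at 14.4 m/s, so x = 14.4 × 2.603 = 37.5 m.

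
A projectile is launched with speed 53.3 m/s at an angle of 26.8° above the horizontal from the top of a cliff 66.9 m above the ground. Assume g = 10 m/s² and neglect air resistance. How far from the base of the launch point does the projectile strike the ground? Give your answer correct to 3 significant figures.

Components: v_x = 53.3 cos 26.8° = 47.57 m/s, v_y = 53.3 sin 26.8° = 24.03 m/s.
Vertical: 0 = 66.9 + 24.03 t − ½(10) t² ⇒ 5.000 t² − 24.03 t − 66.9 = 0.
t = [24.03 + √(577.4 + 1338)] / 10.00 = 6.780 s.
Horizontal: R = v_x · t = 47.57 × 6.780 = 323 m.

323 m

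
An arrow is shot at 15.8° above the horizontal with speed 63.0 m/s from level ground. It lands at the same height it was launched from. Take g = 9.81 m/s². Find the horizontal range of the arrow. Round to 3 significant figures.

212 m

For level ground, R = v₀² sin(2θ) / g.
sin(2 × 15.8°) = sin 31.60° = 0.5240.
R = (63.0)² × 0.5240 / 9.81 = 212 m.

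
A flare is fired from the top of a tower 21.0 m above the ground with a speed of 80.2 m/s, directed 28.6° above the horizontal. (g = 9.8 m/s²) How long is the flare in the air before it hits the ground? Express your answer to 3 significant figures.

Vertical component: v_y = 80.2 sin 28.6° = 38.39 m/s.
Taking up as positive with launch at y = 21.0 m, landing at y = 0: 0 = 21.0 + 38.39 t − ½(9.8) t².
Solving 4.900 t² − 38.39 t − 21.0 = 0 gives t = [38.39 + √(38.39² + 4·4.900·21.0)] / 9.800 = 8.35 s.

8.35 s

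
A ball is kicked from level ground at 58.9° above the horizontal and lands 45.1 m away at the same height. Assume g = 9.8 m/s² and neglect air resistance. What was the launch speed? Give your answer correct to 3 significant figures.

On level ground, R = v₀² sin(2θ) / g, so v₀ = √(R g / sin 2θ).
sin(2 × 58.9°) = 0.8846.
v₀ = √(45.1 × 9.8 / 0.8846) = √499.6 = 22.4 m/s.

22.4 m/s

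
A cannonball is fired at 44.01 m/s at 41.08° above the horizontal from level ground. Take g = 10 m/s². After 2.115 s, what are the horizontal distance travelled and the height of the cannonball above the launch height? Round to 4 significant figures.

x = 70.16 m, y = 38.80 m

v_x = 44.01 cos 41.08° = 33.174 m/s; v_y0 = 44.01 sin 41.08° = 28.920 m/s.
x = v_x t = 33.174 × 2.115 = 70.16 m.
y = v_y0 t − ½ g t² = 28.920×2.115 − 5.000×2.115² = 38.80 m.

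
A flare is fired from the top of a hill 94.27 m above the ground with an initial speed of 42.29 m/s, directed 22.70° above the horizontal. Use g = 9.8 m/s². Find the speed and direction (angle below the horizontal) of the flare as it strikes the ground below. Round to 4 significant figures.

60.30 m/s at 49.68° below the horizontal

v_x = 42.29 cos 22.70° = 39.014 m/s (constant).
|v_y| at impact = √((16.320)² + 2×9.8×94.27) = 45.979 m/s.
Speed = √(39.014² + 45.979²) = 60.30 m/s; angle = arctan(45.979/39.014) = 49.68° below horizontal.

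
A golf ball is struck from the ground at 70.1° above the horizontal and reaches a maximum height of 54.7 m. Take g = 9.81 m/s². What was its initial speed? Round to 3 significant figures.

At maximum height v_y = 0, so (v₀ sin θ)² = 2 g H.
v₀ sin 70.1° = √(2 × 9.81 × 54.7) = 32.76 m/s.
v₀ = 32.76 / sin 70.1° = 32.76 / 0.9403 = 34.8 m/s.

34.8 m/s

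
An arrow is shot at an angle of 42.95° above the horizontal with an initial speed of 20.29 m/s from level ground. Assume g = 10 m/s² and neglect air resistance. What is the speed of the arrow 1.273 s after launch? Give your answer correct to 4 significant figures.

14.89 m/s

v_x = 20.29 cos 42.95° = 14.851 m/s (constant).
v_y(t) = 20.29 sin 42.95° − g t = 13.825 − 10 × 1.273 = 1.0950 m/s.
Speed = √(v_x² + v_y²) = √(220.55 + 1.1990) = 14.89 m/s.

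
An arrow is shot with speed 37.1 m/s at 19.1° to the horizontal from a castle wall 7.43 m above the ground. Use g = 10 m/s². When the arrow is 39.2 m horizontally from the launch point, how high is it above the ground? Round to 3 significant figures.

14.8 m

v_x = 37.1 cos 19.1° = 35.06 m/s, v_y0 = 37.1 sin 19.1° = 12.14 m/s.
Time to reach x = 39.2 m: t = x / v_x = 39.2 / 35.06 = 1.118 s.
y = 7.43 + v_y0 t − ½ g t² = 7.43 + 12.14×1.118 − 5.000×1.118² = 14.8 m.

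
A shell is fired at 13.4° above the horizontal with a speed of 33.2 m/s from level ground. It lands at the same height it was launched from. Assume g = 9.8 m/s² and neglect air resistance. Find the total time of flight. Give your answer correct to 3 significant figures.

1.57 s

Vertical component: v_y = 33.2 sin 13.4° = 7.694 m/s.
For a projectile landing at launch height, time of flight is t = 2 v_y / g = 2 × 7.694 / 9.8 = 1.57 s.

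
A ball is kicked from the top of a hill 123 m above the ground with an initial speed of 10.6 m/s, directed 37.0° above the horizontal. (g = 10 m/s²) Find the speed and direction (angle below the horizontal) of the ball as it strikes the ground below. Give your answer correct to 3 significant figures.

50.7 m/s at 80.4° below the horizontal

v_x = 10.6 cos 37.0° = 8.466 m/s (constant).
|v_y| at impact = √((6.379)² + 2×10×123) = 50.01 m/s.
Speed = √(8.466² + 50.01²) = 50.7 m/s; angle = arctan(50.01/8.466) = 80.4° below horizontal.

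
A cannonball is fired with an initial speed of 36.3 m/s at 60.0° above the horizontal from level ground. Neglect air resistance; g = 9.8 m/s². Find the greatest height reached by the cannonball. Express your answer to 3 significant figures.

50.4 m

Vertical component of launch velocity: v_y = 36.3 sin 60.0° = 31.44 m/s.
At the highest point the vertical velocity is zero, so v_y² = 2 g h_max.
h_max = (31.44)² / (2 × 9.8) = 988.5 / 19.60 = 50.4 m.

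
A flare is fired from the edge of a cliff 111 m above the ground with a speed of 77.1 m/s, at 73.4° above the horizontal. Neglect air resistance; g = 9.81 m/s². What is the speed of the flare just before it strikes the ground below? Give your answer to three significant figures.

90.1 m/s

v_x = 77.1 cos 73.4° = 22.03 m/s is unchanged throughout.
For the vertical component, v_y² = v_y0² + 2 g h = (73.89)² + 2×9.81×111 = 7638, so |v_y| = 87.40 m/s.
Impact speed = √(v_x² + v_y²) = √(485.3 + 7638) = 90.1 m/s.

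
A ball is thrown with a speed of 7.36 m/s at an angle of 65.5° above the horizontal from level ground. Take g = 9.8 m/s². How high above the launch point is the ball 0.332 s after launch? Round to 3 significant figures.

1.68 m

v_y0 = 7.36 sin 65.5° = 6.697 m/s.
y(t) = v_y0 t − ½ g t² = 6.697×0.332 − 4.900×0.332² = 1.68 m.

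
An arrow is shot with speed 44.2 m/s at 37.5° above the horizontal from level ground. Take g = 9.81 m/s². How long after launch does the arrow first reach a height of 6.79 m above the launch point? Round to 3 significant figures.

v_y0 = 44.2 sin 37.5° = 26.91 m/s.
Set y = v_y0 t − ½ g t² = 6.79: 4.905 t² − 26.91 t + 6.79 = 0.
t = [26.91 ± √(724.1 − 133.2)] / 9.81 = (26.91 ± 24.31) / 9.81, giving t = 0.265 s or t = 5.22 s.
The arrow is on the way up at the first time, so t = 0.265 s.

0.265 s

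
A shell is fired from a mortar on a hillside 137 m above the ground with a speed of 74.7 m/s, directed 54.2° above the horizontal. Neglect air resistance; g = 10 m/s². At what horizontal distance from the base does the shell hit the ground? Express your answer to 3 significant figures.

615 m

Components: v_x = 74.7 cos 54.2° = 43.70 m/s, v_y = 74.7 sin 54.2° = 60.59 m/s.
Vertical: 0 = 137 + 60.59 t − ½(10) t² ⇒ 5.000 t² − 60.59 t − 137 = 0.
t = [60.59 + √(3671 + 2740)] / 10.00 = 14.07 s.
Horizontal: R = v_x · t = 43.70 × 14.07 = 615 m.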